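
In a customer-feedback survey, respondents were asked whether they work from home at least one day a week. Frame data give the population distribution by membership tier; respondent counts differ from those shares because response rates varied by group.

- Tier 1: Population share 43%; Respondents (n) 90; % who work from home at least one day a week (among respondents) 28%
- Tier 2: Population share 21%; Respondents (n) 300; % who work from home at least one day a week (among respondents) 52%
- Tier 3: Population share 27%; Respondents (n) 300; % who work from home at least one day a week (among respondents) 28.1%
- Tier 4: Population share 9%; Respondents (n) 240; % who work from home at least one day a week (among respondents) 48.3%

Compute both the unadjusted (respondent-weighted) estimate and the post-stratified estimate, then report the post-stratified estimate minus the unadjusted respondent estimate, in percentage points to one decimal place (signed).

-6.1 percentage points

Unadjusted (pooled respondent) estimate weights by respondent counts:
  (90/930)×28 + (300/930)×52 + (300/930)×28.1 + (240/930)×48.3 = 41.0129%
Post-stratified estimate weights by population shares:
  0.43×28 + 0.21×52 + 0.27×28.1 + 0.09×48.3 = 34.894%
Difference = 34.894 − 41.0129 = -6.1189 pp.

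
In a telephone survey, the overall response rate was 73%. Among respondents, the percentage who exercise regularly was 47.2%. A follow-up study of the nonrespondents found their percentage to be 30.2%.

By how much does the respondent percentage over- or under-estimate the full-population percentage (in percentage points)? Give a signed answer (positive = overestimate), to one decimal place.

Nonresponse fraction = 1 − 0.73 = 0.27.
Bias = (nonresponse fraction) × (respondent percentage − nonrespondent percentage)
     = 0.27 × (47.2 − 30.2) = 0.27 × 17 = 4.59.

+4.6 percentage points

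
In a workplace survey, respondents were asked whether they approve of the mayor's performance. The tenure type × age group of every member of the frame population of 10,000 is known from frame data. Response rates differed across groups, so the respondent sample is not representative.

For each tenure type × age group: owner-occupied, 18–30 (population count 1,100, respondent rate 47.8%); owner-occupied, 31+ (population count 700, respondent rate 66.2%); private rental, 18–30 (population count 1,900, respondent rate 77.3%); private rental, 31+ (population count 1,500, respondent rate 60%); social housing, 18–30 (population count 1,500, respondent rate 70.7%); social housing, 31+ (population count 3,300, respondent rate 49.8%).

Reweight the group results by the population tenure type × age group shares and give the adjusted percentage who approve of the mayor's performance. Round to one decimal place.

Reweight to the known tenure type × age group distribution:
  owner-occupied, 18–30: (1,100/10,000) × 47.8 = 5.258
  owner-occupied, 31+: (700/10,000) × 66.2 = 4.634
  private rental, 18–30: (1,900/10,000) × 77.3 = 14.687
  private rental, 31+: (1,500/10,000) × 60 = 9
  social housing, 18–30: (1,500/10,000) × 70.7 = 10.605
  social housing, 31+: (3,300/10,000) × 49.8 = 16.434
Post-stratified estimate = 60.618 → 60.6%.

60.6%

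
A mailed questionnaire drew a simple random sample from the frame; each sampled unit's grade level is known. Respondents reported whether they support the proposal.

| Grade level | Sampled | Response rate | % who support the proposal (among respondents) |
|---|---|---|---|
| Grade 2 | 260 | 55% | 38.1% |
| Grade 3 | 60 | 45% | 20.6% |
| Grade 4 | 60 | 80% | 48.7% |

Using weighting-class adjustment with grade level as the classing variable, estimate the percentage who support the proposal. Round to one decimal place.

Weighting each respondent by the inverse class response rate inflates each class back to its sampled size, so the class weight is n_sampled:
  Grade 2: 260 × 38.1 = 9906
  Grade 3: 60 × 20.6 = 1236
  Grade 4: 60 × 48.7 = 2922
Adjusted estimate = 14,064 / 380 = 37.0105 → 37.0%.

37.0%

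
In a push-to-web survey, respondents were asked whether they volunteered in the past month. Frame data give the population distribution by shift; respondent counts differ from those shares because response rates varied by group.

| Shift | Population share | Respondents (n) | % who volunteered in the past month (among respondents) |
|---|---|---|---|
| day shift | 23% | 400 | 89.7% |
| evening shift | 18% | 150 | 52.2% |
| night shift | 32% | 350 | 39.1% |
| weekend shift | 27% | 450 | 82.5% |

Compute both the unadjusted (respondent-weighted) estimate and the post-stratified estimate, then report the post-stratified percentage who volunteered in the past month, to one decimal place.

Unadjusted (pooled respondent) estimate weights by respondent counts:
  (400/1350)×89.7 + (150/1350)×52.2 + (350/1350)×39.1 + (450/1350)×82.5 = 70.0148%
Post-stratifying to population shares instead:
  0.23×89.7 + 0.18×52.2 + 0.32×39.1 + 0.27×82.5 = 64.814%

64.8%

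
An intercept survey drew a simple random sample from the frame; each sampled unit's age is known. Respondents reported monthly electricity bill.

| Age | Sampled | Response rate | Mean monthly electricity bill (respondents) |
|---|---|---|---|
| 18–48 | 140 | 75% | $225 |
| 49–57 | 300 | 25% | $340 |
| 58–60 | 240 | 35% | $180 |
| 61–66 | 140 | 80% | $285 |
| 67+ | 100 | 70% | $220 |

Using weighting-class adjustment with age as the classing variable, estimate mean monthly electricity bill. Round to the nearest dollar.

Each respondent's weight = sampled/responded in their class; summing within a class gives n_sampled, so:
  18–48: 140 × 225 = 31,500
  49–57: 300 × 340 = 102,000
  58–60: 240 × 180 = 43,200
  61–66: 140 × 285 = 39,900
  67+: 100 × 220 = 22,000
Adjusted estimate = 238,600 / 920 = 259.348 → $259.

$259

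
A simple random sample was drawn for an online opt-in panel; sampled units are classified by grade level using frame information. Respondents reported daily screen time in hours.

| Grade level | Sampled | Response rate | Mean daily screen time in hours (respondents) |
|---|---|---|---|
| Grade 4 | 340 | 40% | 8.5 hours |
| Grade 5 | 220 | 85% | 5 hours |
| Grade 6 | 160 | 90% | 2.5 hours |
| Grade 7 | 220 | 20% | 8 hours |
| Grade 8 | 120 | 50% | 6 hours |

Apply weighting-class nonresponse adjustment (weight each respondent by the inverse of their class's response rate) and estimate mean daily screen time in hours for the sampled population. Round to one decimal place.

Each respondent's weight = sampled/responded in their class; summing within a class gives n_sampled, so:
  Grade 4: 340 × 8.5 = 2890
  Grade 5: 220 × 5 = 1100
  Grade 6: 160 × 2.5 = 400
  Grade 7: 220 × 8 = 1760
  Grade 8: 120 × 6 = 720
Adjusted estimate = 6870 / 1,060 = 6.48113 → 6.5.

6.5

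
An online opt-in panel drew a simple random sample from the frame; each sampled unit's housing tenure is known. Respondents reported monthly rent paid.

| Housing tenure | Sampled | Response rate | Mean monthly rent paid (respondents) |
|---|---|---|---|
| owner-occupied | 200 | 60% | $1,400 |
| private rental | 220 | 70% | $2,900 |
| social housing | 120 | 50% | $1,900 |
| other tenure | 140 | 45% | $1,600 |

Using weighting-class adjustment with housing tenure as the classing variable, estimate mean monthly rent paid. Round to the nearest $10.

Inverse-response-rate weighting restores each class to its sampled count, so class totals weight by n_sampled:
  owner-occupied: 200 × 1400 = 280,000
  private rental: 220 × 2900 = 638,000
  social housing: 120 × 1900 = 228,000
  other tenure: 140 × 1600 = 224,000
Adjusted estimate = 1,370,000 / 680 = 2014.71 → $2,010.

$2,010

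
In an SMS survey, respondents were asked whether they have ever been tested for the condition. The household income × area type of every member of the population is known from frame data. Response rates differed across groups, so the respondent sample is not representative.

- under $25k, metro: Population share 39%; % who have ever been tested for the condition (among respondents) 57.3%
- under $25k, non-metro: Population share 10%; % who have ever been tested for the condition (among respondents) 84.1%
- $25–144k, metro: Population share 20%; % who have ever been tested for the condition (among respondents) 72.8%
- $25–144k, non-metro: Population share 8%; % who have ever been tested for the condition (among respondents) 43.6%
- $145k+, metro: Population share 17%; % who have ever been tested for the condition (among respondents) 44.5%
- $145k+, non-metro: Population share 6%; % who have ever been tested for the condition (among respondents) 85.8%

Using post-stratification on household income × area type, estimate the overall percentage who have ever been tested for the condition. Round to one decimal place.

Each cell contributes population-share × respondent value:
  under $25k, metro: 0.39 × 57.3 = 22.347
  under $25k, non-metro: 0.1 × 84.1 = 8.41
  $25–144k, metro: 0.2 × 72.8 = 14.56
  $25–144k, non-metro: 0.08 × 43.6 = 3.488
  $145k+, metro: 0.17 × 44.5 = 7.565
  $145k+, non-metro: 0.06 × 85.8 = 5.148
Post-stratified estimate = 61.518 → 61.5%.

61.5%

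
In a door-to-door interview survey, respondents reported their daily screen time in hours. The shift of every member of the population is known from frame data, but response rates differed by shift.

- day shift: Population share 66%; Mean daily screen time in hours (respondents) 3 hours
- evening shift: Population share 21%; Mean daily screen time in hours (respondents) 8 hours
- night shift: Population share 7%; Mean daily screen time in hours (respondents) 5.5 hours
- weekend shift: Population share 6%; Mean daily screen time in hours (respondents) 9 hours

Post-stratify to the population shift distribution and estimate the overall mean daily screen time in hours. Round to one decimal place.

4.6

Each cell contributes population-share × respondent value:
  day shift: 0.66 × 3 = 1.98
  evening shift: 0.21 × 8 = 1.68
  night shift: 0.07 × 5.5 = 0.385
  weekend shift: 0.06 × 9 = 0.54
Post-stratified estimate = 4.585 → 4.6.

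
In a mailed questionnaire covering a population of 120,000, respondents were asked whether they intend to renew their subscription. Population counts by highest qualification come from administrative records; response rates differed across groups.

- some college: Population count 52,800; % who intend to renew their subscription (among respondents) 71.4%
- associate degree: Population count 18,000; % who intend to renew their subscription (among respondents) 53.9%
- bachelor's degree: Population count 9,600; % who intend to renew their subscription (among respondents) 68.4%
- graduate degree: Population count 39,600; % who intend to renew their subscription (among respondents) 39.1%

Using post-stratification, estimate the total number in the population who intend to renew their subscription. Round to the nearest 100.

69,500

Estimated count per cell = population count × respondent percentage:
  some college: 52,800 × 71.4% = 37699.2
  associate degree: 18,000 × 53.9% = 9702
  bachelor's degree: 9,600 × 68.4% = 6566.4
  graduate degree: 39,600 × 39.1% = 15483.6
Estimated total = 69451.2 → 69,500.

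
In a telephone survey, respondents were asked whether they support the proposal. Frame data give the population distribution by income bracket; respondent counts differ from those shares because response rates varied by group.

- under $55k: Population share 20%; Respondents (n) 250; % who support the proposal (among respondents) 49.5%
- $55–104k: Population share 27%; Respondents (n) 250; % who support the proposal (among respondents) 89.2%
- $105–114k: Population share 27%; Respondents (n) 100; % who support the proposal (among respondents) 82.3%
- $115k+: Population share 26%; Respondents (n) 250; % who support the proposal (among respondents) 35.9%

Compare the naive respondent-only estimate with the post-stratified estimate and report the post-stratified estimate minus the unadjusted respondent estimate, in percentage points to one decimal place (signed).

+4.5 percentage points

Naive respondent-only estimate (weights = respondent counts):
  (250/850)×49.5 + (250/850)×89.2 + (100/850)×82.3 + (250/850)×35.9 = 61.0353%
Post-stratifying to population shares instead:
  0.2×49.5 + 0.27×89.2 + 0.27×82.3 + 0.26×35.9 = 65.539%
Difference = 65.539 − 61.0353 = 4.5037 pp.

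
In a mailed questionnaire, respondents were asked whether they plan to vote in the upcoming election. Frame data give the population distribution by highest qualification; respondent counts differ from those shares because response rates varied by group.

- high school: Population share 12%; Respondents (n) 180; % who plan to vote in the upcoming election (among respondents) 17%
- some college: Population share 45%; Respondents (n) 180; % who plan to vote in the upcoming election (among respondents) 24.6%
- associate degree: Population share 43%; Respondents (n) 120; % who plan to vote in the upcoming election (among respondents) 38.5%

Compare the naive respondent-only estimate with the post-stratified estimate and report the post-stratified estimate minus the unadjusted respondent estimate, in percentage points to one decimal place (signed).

+4.4 percentage points

Naive respondent-only estimate (weights = respondent counts):
  (180/480)×17 + (180/480)×24.6 + (120/480)×38.5 = 25.225%
Reweighting by population highest qualification shares:
  0.12×17 + 0.45×24.6 + 0.43×38.5 = 29.665%
Difference = 29.665 − 25.225 = 4.44 pp.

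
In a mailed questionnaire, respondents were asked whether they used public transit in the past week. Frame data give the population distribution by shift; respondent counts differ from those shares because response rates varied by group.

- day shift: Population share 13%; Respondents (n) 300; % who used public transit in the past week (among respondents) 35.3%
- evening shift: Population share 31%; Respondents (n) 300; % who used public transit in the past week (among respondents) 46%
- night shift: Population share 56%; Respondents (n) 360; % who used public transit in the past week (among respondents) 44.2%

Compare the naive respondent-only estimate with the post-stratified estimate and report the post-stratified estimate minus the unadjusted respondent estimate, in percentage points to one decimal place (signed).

+1.6 percentage points

Naive respondent-only estimate (weights = respondent counts):
  (300/960)×35.3 + (300/960)×46 + (360/960)×44.2 = 41.9813%
Post-stratifying to population shares instead:
  0.13×35.3 + 0.31×46 + 0.56×44.2 = 43.601%
Difference = 43.601 − 41.9813 = 1.6197 pp.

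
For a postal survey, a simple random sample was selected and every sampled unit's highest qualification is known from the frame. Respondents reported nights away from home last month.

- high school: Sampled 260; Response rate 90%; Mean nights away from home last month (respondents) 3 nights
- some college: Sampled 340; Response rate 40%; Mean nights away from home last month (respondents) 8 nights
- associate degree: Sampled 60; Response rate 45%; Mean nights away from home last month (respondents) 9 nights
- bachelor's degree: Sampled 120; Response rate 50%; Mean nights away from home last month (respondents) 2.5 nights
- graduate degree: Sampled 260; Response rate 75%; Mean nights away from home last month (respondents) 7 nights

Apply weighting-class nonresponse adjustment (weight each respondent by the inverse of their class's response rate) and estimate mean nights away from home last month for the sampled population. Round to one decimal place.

5.9

Inverse-response-rate weighting restores each class to its sampled count, so class totals weight by n_sampled:
  high school: 260 × 3 = 780
  some college: 340 × 8 = 2720
  associate degree: 60 × 9 = 540
  bachelor's degree: 120 × 2.5 = 300
  graduate degree: 260 × 7 = 1820
Adjusted estimate = 6160 / 1,040 = 5.92308 → 5.9.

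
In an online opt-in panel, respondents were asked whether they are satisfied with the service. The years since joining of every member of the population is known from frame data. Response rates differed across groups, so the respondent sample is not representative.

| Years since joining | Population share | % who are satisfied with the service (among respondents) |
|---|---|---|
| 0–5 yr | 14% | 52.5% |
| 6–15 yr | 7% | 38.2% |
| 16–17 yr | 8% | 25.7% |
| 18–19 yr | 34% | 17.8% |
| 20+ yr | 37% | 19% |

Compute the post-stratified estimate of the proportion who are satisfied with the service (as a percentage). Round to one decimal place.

25.2%

Weight each group's respondent value by its population share:
  0–5 yr: 0.14 × 52.5 = 7.35
  6–15 yr: 0.07 × 38.2 = 2.674
  16–17 yr: 0.08 × 25.7 = 2.056
  18–19 yr: 0.34 × 17.8 = 6.052
  20+ yr: 0.37 × 19 = 7.03
Post-stratified estimate = 25.162 → 25.2%.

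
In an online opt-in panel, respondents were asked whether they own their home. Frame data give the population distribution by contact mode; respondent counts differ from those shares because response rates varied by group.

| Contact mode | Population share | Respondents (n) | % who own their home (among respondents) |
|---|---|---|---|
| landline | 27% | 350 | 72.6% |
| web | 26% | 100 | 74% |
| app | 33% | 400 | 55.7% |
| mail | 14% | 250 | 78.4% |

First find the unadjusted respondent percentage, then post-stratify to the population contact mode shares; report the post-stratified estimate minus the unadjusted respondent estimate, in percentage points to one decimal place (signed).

Unadjusted (pooled respondent) estimate weights by respondent counts:
  (350/1100)×72.6 + (100/1100)×74 + (400/1100)×55.7 + (250/1100)×78.4 = 67.9%
Post-stratified estimate weights by population shares:
  0.27×72.6 + 0.26×74 + 0.33×55.7 + 0.14×78.4 = 68.199%
Difference = 68.199 − 67.9 = 0.299 pp.

+0.3 percentage points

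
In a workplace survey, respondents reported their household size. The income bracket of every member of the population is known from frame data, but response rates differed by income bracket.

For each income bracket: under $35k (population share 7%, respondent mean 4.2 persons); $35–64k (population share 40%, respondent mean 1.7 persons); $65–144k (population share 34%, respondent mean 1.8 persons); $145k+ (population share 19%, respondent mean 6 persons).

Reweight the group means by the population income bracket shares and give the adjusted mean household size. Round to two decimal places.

Weight each group's respondent value by its population share:
  under $35k: 0.07 × 4.2 = 0.294
  $35–64k: 0.4 × 1.7 = 0.68
  $65–144k: 0.34 × 1.8 = 0.612
  $145k+: 0.19 × 6 = 1.14
Post-stratified estimate = 2.726 → 2.73.

2.73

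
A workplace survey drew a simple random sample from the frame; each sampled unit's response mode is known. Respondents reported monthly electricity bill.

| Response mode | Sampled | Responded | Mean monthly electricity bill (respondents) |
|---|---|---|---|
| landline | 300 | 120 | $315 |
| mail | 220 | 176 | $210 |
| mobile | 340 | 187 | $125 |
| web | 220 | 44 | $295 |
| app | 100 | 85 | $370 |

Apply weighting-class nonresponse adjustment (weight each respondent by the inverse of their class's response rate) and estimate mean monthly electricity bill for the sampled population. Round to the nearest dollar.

$242

Response rates by class: landline 120/300 = 40%, mail 176/220 = 80%, mobile 187/340 = 55%, web 44/220 = 20%, app 85/100 = 85%.
Inverse-response-rate weighting restores each class to its sampled count, so class totals weight by n_sampled:
  landline: 300 × 315 = 94,500
  mail: 220 × 210 = 46,200
  mobile: 340 × 125 = 42,500
  web: 220 × 295 = 64,900
  app: 100 × 370 = 37,000
Adjusted estimate = 285,100 / 1,180 = 241.61 → $242.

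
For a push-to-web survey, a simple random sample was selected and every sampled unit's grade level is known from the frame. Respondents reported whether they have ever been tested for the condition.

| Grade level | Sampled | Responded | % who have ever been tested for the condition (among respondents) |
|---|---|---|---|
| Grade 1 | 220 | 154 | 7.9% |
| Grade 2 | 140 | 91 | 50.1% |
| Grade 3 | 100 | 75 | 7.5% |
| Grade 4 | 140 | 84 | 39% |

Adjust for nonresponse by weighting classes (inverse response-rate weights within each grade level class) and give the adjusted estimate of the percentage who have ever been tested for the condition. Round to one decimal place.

Response rates by class: Grade 1 154/220 = 70%, Grade 2 91/140 = 65%, Grade 3 75/100 = 75%, Grade 4 84/140 = 60%.
Inverse-response-rate weighting restores each class to its sampled count, so class totals weight by n_sampled:
  Grade 1: 220 × 7.9 = 1738
  Grade 2: 140 × 50.1 = 7014
  Grade 3: 100 × 7.5 = 750
  Grade 4: 140 × 39 = 5460
Adjusted estimate = 14,962 / 600 = 24.9367 → 24.9%.

24.9%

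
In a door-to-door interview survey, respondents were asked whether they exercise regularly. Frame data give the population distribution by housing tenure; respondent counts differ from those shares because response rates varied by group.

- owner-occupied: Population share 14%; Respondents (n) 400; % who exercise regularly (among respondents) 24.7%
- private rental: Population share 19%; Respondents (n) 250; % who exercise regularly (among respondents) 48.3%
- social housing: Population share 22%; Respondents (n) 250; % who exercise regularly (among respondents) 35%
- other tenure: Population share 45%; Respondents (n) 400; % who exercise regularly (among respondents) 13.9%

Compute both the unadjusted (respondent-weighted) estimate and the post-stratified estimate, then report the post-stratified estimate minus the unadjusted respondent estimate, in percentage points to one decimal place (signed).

-1.3 percentage points

Naive respondent-only estimate (weights = respondent counts):
  (400/1300)×24.7 + (250/1300)×48.3 + (250/1300)×35 + (400/1300)×13.9 = 27.8962%
Post-stratifying to population shares instead:
  0.14×24.7 + 0.19×48.3 + 0.22×35 + 0.45×13.9 = 26.59%
Difference = 26.59 − 27.8962 = -1.3062 pp.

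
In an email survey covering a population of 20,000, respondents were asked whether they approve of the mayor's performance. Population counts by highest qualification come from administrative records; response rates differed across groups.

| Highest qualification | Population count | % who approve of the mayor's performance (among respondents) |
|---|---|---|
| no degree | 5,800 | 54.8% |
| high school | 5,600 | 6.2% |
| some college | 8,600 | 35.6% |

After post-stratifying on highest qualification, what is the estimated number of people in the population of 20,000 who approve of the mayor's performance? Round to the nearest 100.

Apply each group's respondent rate to its population count:
  no degree: 5,800 × 54.8% = 3178.4
  high school: 5,600 × 6.2% = 347.2
  some college: 8,600 × 35.6% = 3061.6
Estimated total = 6587.2 → 6,600.

6,600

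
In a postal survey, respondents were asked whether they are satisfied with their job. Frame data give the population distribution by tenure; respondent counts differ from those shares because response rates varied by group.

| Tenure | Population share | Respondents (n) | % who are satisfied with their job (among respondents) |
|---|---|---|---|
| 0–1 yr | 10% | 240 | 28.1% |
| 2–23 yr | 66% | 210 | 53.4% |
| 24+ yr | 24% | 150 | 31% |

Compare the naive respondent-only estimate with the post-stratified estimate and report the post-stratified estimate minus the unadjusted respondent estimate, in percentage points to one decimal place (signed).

Without adjustment, the pooled respondent share is:
  (240/600)×28.1 + (210/600)×53.4 + (150/600)×31 = 37.68%
Reweighting by population tenure shares:
  0.1×28.1 + 0.66×53.4 + 0.24×31 = 45.494%
Difference = 45.494 − 37.68 = 7.814 pp.

+7.8 percentage points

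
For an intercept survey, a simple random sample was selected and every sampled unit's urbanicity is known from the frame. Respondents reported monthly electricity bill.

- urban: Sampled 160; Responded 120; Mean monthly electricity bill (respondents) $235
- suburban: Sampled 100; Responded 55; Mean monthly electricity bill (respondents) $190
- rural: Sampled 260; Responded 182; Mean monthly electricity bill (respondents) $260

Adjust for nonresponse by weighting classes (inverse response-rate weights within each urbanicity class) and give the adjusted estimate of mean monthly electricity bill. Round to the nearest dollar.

$239

Class response rates: urban 120/160 = 75%, suburban 55/100 = 55%, rural 182/260 = 70%.
Each respondent's weight = sampled/responded in their class; summing within a class gives n_sampled, so:
  urban: 160 × 235 = 37,600
  suburban: 100 × 190 = 19,000
  rural: 260 × 260 = 67,600
Adjusted estimate = 124,200 / 520 = 238.846 → $239.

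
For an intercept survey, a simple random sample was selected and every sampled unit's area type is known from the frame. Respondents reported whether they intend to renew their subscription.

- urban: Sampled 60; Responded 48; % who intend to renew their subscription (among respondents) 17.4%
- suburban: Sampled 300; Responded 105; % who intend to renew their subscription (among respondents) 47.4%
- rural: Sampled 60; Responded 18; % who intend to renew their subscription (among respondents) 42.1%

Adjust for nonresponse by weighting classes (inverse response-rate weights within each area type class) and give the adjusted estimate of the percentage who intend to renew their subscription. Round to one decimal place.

Class response rates: urban 48/60 = 80%, suburban 105/300 = 35%, rural 18/60 = 30%.
Inverse-response-rate weighting restores each class to its sampled count, so class totals weight by n_sampled:
  urban: 60 × 17.4 = 1044
  suburban: 300 × 47.4 = 14,220
  rural: 60 × 42.1 = 2526
Adjusted estimate = 17,790 / 420 = 42.3571 → 42.4%.

42.4%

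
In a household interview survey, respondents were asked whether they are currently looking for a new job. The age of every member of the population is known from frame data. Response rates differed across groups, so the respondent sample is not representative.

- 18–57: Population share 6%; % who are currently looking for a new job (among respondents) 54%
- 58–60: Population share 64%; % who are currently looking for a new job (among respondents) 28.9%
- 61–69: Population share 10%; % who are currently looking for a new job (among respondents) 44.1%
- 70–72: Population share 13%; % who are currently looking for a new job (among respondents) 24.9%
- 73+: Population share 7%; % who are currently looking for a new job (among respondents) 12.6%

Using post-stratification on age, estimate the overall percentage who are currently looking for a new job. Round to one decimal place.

30.3%

Post-stratification weights by population share, not respondent share:
  18–57: 0.06 × 54 = 3.24
  58–60: 0.64 × 28.9 = 18.496
  61–69: 0.1 × 44.1 = 4.41
  70–72: 0.13 × 24.9 = 3.237
  73+: 0.07 × 12.6 = 0.882
Post-stratified estimate = 30.265 → 30.3%.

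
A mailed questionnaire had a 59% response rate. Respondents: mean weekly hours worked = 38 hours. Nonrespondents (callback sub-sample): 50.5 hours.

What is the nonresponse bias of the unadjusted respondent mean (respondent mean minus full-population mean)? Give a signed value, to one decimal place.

Nonresponse fraction = 1 − 0.59 = 0.41.
Bias = (nonresponse fraction) × (respondent mean − nonrespondent mean)
     = 0.41 × (38 − 50.5) = 0.41 × -12.5 = -5.125.

-5.1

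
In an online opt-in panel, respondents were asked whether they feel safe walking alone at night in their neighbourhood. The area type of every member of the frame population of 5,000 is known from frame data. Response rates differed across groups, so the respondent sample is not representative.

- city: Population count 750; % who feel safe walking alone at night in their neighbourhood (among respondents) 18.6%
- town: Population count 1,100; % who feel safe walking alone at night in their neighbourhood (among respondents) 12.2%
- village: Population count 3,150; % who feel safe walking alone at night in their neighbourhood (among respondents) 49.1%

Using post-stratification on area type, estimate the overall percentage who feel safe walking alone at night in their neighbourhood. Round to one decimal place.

Each cell contributes population-share × respondent value:
  city: (750/5,000) × 18.6 = 2.79
  town: (1,100/5,000) × 12.2 = 2.684
  village: (3,150/5,000) × 49.1 = 30.933
Post-stratified estimate = 36.407 → 36.4%.

36.4%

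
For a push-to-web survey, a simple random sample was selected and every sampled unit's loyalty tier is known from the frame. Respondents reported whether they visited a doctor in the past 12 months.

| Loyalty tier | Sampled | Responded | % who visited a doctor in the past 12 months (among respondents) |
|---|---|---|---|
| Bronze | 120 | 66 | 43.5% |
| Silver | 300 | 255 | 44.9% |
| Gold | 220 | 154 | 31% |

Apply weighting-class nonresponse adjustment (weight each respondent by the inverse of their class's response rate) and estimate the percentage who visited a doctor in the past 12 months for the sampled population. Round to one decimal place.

Response rates by class: Bronze 66/120 = 55%, Silver 255/300 = 85%, Gold 154/220 = 70%.
Weighting each respondent by the inverse class response rate inflates each class back to its sampled size, so the class weight is n_sampled:
  Bronze: 120 × 43.5 = 5220
  Silver: 300 × 44.9 = 13,470
  Gold: 220 × 31 = 6820
Adjusted estimate = 25,510 / 640 = 39.8594 → 39.9%.

39.9%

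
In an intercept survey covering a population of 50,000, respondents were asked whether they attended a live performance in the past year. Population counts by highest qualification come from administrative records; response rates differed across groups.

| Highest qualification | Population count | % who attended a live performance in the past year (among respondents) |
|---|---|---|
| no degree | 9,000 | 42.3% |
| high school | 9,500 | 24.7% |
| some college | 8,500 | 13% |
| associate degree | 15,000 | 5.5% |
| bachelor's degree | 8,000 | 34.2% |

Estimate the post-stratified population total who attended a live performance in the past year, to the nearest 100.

10,800

Each cell contributes its population count × the respondent rate:
  no degree: 9,000 × 42.3% = 3807
  high school: 9,500 × 24.7% = 2346.5
  some college: 8,500 × 13% = 1105
  associate degree: 15,000 × 5.5% = 825
  bachelor's degree: 8,000 × 34.2% = 2736
Estimated total = 10819.5 → 10,800.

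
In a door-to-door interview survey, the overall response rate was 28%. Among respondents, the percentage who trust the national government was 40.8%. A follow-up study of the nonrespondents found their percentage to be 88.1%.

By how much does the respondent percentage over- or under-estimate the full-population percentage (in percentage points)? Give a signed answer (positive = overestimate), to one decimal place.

Nonresponse fraction = 1 − 0.28 = 0.72.
Bias = (nonresponse fraction) × (respondent percentage − nonrespondent percentage)
     = 0.72 × (40.8 − 88.1) = 0.72 × -47.3 = -34.056.

-34.1 percentage points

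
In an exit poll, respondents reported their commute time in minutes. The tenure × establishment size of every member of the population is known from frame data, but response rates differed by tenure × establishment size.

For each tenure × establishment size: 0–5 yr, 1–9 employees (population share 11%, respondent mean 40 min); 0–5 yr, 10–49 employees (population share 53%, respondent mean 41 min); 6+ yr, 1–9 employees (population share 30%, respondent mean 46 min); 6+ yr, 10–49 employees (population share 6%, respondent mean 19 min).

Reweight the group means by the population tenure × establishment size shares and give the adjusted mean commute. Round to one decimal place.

41.1

Each cell contributes population-share × respondent value:
  0–5 yr, 1–9 employees: 0.11 × 40 = 4.4
  0–5 yr, 10–49 employees: 0.53 × 41 = 21.73
  6+ yr, 1–9 employees: 0.3 × 46 = 13.8
  6+ yr, 10–49 employees: 0.06 × 19 = 1.14
Post-stratified estimate = 41.07 → 41.1.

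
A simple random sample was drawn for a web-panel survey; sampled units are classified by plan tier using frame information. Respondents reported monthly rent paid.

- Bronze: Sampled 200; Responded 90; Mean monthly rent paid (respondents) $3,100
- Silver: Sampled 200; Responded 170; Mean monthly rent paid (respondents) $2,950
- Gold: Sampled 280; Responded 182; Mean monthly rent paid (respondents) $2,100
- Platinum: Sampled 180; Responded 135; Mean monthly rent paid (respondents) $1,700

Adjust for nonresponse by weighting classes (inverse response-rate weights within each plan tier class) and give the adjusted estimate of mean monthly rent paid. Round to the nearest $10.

$2,450

Class response rates: Bronze 90/200 = 45%, Silver 170/200 = 85%, Gold 182/280 = 65%, Platinum 135/180 = 75%.
Inverse-response-rate weighting restores each class to its sampled count, so class totals weight by n_sampled:
  Bronze: 200 × 3100 = 620,000
  Silver: 200 × 2950 = 590,000
  Gold: 280 × 2100 = 588,000
  Platinum: 180 × 1700 = 306,000
Adjusted estimate = 2,104,000 / 860 = 2446.51 → $2,450.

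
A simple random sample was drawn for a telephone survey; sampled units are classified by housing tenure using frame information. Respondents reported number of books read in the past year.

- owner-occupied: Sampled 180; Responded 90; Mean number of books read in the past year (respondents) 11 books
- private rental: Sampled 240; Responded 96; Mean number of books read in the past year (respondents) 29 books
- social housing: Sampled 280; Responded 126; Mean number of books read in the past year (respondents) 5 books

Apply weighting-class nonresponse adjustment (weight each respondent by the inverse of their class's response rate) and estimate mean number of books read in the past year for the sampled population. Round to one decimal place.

14.8

Response rates by class: owner-occupied 90/180 = 50%, private rental 96/240 = 40%, social housing 126/280 = 45%.
With weight = n_sampled/n_responded per class, the weighted class total is n_sampled:
  owner-occupied: 180 × 11 = 1980
  private rental: 240 × 29 = 6960
  social housing: 280 × 5 = 1400
Adjusted estimate = 10,340 / 700 = 14.7714 → 14.8.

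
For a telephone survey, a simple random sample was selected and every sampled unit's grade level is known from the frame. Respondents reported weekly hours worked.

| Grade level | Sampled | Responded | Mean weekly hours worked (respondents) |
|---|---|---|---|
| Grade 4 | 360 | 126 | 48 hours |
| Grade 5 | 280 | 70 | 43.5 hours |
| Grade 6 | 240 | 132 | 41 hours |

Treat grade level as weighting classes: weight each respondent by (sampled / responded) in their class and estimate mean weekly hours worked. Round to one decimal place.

Response rates by class: Grade 4 126/360 = 35%, Grade 5 70/280 = 25%, Grade 6 132/240 = 55%.
Inverse-response-rate weighting restores each class to its sampled count, so class totals weight by n_sampled:
  Grade 4: 360 × 48 = 17,280
  Grade 5: 280 × 43.5 = 12,180
  Grade 6: 240 × 41 = 9840
Adjusted estimate = 39,300 / 880 = 44.6591 → 44.7.

44.7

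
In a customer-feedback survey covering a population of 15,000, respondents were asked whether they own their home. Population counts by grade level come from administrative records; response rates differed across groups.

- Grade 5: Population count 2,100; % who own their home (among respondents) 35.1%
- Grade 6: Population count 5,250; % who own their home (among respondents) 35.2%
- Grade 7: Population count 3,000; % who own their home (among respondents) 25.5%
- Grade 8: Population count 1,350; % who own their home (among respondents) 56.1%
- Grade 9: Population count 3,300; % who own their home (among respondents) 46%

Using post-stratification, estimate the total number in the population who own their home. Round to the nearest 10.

5,630

Apply each group's respondent rate to its population count:
  Grade 5: 2,100 × 35.1% = 737.1
  Grade 6: 5,250 × 35.2% = 1848
  Grade 7: 3,000 × 25.5% = 765
  Grade 8: 1,350 × 56.1% = 757.35
  Grade 9: 3,300 × 46% = 1518
Estimated total = 5625.45 → 5,630.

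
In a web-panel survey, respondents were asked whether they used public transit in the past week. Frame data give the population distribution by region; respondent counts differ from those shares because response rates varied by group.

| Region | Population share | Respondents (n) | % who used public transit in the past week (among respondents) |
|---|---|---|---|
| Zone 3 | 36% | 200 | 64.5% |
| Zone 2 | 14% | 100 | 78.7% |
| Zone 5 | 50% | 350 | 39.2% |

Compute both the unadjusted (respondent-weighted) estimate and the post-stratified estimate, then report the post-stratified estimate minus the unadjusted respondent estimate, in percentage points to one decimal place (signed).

+0.8 percentage points

Unadjusted (pooled respondent) estimate weights by respondent counts:
  (200/650)×64.5 + (100/650)×78.7 + (350/650)×39.2 = 53.0615%
Post-stratifying to population shares instead:
  0.36×64.5 + 0.14×78.7 + 0.5×39.2 = 53.838%
Difference = 53.838 − 53.0615 = 0.7765 pp.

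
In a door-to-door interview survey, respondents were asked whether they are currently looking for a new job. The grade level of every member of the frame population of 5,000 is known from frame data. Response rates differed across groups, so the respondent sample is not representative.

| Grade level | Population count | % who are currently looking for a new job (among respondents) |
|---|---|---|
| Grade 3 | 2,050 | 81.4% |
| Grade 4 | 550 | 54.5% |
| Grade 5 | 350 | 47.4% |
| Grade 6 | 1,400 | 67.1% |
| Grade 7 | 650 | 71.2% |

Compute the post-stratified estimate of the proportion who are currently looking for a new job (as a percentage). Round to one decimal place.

Reweight to the known grade level distribution:
  Grade 3: (2,050/5,000) × 81.4 = 33.374
  Grade 4: (550/5,000) × 54.5 = 5.995
  Grade 5: (350/5,000) × 47.4 = 3.318
  Grade 6: (1,400/5,000) × 67.1 = 18.788
  Grade 7: (650/5,000) × 71.2 = 9.256
Post-stratified estimate = 70.731 → 70.7%.

70.7%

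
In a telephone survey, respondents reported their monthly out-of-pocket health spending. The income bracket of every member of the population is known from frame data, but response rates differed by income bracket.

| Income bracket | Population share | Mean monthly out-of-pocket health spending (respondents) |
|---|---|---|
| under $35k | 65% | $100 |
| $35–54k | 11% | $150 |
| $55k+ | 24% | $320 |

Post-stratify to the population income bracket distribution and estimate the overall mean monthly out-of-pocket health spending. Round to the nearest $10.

Post-stratification weights by population share, not respondent share:
  under $35k: 0.65 × 100 = 65
  $35–54k: 0.11 × 150 = 16.5
  $55k+: 0.24 × 320 = 76.8
Post-stratified estimate = 158.3 → $160.

$160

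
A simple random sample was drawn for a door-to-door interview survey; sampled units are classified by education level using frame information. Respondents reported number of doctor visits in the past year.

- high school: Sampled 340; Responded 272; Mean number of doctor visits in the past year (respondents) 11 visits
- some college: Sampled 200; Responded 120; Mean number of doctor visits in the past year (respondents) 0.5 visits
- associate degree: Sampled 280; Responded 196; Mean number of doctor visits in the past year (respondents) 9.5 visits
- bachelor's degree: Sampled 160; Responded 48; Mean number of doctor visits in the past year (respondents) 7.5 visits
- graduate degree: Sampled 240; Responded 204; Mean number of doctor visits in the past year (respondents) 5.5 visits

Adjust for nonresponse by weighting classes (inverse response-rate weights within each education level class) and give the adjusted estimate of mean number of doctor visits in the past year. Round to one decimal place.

Class response rates: high school 272/340 = 80%, some college 120/200 = 60%, associate degree 196/280 = 70%, bachelor's degree 48/160 = 30%, graduate degree 204/240 = 85%.
Inverse-response-rate weighting restores each class to its sampled count, so class totals weight by n_sampled:
  high school: 340 × 11 = 3740
  some college: 200 × 0.5 = 100
  associate degree: 280 × 9.5 = 2660
  bachelor's degree: 160 × 7.5 = 1200
  graduate degree: 240 × 5.5 = 1320
Adjusted estimate = 9020 / 1,220 = 7.39344 → 7.4.

7.4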